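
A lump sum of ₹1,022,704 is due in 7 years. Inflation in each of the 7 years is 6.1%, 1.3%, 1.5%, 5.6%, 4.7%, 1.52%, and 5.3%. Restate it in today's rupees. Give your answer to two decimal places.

₹793,174.06

Price-level factor over 7 years: 1.061 × 1.013 × 1.015 × 1.056 × 1.047 × 1.0152 × 1.053 ≈ 1.2893815504.
Purchasing power today: ₹1,022,704 divided by that factor.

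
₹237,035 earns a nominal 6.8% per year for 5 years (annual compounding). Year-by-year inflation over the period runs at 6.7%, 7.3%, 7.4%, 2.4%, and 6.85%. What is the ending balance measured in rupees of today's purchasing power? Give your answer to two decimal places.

Nominal value at maturity: ₹237,035 × (1 + 6.8%)^5 ≈ ₹329,358.40.
Price-level factor over 5 years: 1.067 × 1.073 × 1.074 × 1.024 × 1.0685 ≈ 1.3453736141.
The maturity value deflated by that factor is the answer in today's purchasing power.

₹244,808.13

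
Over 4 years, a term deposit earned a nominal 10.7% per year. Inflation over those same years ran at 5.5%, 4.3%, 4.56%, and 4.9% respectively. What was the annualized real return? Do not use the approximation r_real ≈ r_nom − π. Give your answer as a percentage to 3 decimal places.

5.616%

Cumulative inflation factor: 1.055 × 1.043 × 1.0456 × 1.049 ≈ 1.20692.
Nominal growth factor: 1.50173. Real growth factor = 1.50173 / 1.20692 ≈ 1.24426.
Annualized: 1.24426^(1/4) − 1 ≈ 0.05616.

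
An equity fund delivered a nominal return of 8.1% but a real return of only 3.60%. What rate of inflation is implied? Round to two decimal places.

4.34%

From (1+r_nom) = (1+r_real)(1+π), we get 1+π = (1 + 8.1%)/(1 + 3.60%) = 1.081/1.0360 ≈ 1.04344.
So π ≈ 4.3436%.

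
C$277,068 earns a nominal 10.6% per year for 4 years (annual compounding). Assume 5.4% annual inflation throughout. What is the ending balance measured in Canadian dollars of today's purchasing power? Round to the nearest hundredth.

C$335,926.63

Nominal value at maturity: C$277,068 × (1 + 10.6%)^4 ≈ C$414,578.60.
Price-level factor over 4 years: (1 + 5.4%)^4 ≈ 1.2341343591.
Dividing the nominal maturity value by the price-level factor gives the value in today's money.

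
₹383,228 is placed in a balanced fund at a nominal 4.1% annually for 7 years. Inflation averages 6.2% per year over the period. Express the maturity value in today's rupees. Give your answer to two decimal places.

₹333,227.41

Nominal value at maturity: ₹383,228 × (1 + 4.1%)^7 ≈ ₹507,706.05.
Price-level factor over 7 years: (1 + 6.2%)^7 ≈ 1.5236022917.
Dividing the nominal maturity value by the price-level factor gives the value in today's money.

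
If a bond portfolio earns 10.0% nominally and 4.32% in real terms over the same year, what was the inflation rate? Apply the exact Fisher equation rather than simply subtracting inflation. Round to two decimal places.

From (1+r_nom) = (1+r_real)(1+π), we get 1+π = (1 + 10.0%)/(1 + 4.32%) = 1.100/1.0432 ≈ 1.05445.
So π ≈ 5.4448%.

5.44%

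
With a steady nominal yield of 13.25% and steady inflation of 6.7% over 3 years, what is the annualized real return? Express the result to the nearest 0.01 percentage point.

6.14%

With constant rates the annual real return is the same each year: (1+13.25%)/(1+6.7%) − 1 = 0.06139.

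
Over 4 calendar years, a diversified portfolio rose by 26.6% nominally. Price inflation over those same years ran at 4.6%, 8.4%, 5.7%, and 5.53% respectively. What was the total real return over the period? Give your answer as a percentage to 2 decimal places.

0.10%

Cumulative inflation factor: 1.046 × 1.084 × 1.057 × 1.0553 ≈ 1.26477.
Nominal growth factor: 1.26600. Real growth factor = 1.26600 / 1.26477 ≈ 1.00097.
Total real return ≈ 0.0972%.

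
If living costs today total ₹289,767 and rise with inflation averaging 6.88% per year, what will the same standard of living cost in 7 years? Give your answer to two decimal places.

Cumulative price-level factor: (1+6.88%)^7 ≈ 1.5932176755.
Multiplying ₹289,767 by the price-level factor gives the future nominal sum.

₹461,661.91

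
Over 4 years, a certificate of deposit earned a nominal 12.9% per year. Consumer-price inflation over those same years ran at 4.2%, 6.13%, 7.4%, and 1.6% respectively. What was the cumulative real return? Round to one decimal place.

Cumulative inflation factor: 1.042 × 1.0613 × 1.074 × 1.016 ≈ 1.20671.
Nominal growth factor: 1.62471. Real growth factor = 1.62471 / 1.20671 ≈ 1.34639.
Total real return ≈ 34.6393%.

34.6%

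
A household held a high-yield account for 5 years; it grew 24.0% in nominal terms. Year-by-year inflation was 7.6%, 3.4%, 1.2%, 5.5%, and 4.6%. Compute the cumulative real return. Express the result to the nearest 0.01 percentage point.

-0.20%

Cumulative inflation factor: 1.076 × 1.034 × 1.012 × 1.055 × 1.046 ≈ 1.24250.
Nominal growth factor: 1.24000. Real growth factor = 1.24000 / 1.24250 ≈ 0.99799.
Total real return ≈ -0.2015%.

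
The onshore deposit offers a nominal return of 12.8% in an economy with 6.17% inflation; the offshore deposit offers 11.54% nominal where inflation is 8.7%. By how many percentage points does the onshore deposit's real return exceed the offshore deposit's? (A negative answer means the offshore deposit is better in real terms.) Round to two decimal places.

3.63

The onshore deposit real return: 1.128/1.0617 − 1 = 6.245%.
The offshore deposit real return: 1.1154/1.087 − 1 = 2.613%.
Difference: 6.245 − 2.613 = 3.632 pp.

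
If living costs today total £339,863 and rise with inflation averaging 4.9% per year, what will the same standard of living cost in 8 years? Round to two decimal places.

£498,319.40

Cumulative price-level factor: (1+4.9%)^8 ≈ 1.4662360917.
Multiplying £339,863 by the price-level factor gives the future nominal sum.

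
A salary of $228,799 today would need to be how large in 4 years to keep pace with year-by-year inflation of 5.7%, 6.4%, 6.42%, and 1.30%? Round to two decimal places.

$277,398.07

Cumulative price-level factor: 1.057 × 1.064 × 1.0642 × 1.0130 ≈ 1.2124094568.
Multiplying $228,799 by the price-level factor gives the future nominal sum.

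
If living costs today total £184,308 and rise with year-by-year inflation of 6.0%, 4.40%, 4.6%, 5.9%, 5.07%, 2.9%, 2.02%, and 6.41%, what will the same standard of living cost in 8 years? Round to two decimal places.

£265,179.57

Cumulative price-level factor: 1.060 × 1.0440 × 1.046 × 1.059 × 1.0507 × 1.029 × 1.0202 × 1.0641 ≈ 1.4387849222.
The nominal amount required is £184,308 scaled up by that factor.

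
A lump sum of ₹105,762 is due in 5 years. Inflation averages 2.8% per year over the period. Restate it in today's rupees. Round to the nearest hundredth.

₹92,122.15

Price-level factor over 5 years: (1 + 2.8%)^5 ≈ 1.1480626105.
Purchasing power today: ₹105,762 divided by that factor.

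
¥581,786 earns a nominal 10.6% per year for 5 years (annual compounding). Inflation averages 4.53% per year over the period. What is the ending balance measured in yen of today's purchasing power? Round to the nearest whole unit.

Nominal value at maturity: ¥581,786 × (1 + 10.6%)^5 ≈ ¥962,806.
Price-level factor over 5 years: (1 + 4.53%)^5 ≈ 1.2479717429.
The maturity value deflated by that factor is the answer in today's purchasing power.

¥771,497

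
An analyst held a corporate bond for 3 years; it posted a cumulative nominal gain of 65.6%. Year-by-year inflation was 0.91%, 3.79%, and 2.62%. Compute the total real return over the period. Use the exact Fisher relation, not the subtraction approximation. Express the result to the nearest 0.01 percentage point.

Cumulative inflation factor: 1.0091 × 1.0379 × 1.0262 ≈ 1.07479.
Nominal growth factor: 1.65600. Real growth factor = 1.65600 / 1.07479 ≈ 1.54077.
Total real return ≈ 54.0773%.

54.08%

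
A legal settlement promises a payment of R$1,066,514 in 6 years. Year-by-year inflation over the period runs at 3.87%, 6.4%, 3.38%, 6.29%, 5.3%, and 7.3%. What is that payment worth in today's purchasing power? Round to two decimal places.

Price-level factor over 6 years: 1.0387 × 1.064 × 1.0338 × 1.0629 × 1.053 × 1.073 ≈ 1.3721095517.
Purchasing power today: R$1,066,514 divided by that factor.

R$777,280.50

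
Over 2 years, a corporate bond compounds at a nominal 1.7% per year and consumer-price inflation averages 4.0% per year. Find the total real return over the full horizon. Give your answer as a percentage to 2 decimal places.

The annual real rate is (1+1.7%)/(1+4.0%) − 1 = -2.2115%.
Compounded over 2 years: (1 + -0.022115)^2 − 1 ≈ -0.04374.

-4.37%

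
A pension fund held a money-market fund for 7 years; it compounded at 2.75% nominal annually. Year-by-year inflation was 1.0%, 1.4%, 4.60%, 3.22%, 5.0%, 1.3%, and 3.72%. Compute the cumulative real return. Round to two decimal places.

-0.88%

Cumulative inflation factor: 1.010 × 1.014 × 1.0460 × 1.0322 × 1.050 × 1.013 × 1.0372 ≈ 1.21988.
Nominal growth factor: 1.20913. Real growth factor = 1.20913 / 1.21988 ≈ 0.99119.
Total real return ≈ -0.8810%.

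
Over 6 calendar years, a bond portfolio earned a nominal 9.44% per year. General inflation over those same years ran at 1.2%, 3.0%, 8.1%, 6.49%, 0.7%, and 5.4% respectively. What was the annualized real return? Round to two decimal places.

Cumulative inflation factor: 1.012 × 1.030 × 1.081 × 1.0649 × 1.007 × 1.054 ≈ 1.27357.
Nominal growth factor: 1.71813. Real growth factor = 1.71813 / 1.27357 ≈ 1.34907.
Annualized: 1.34907^(1/6) − 1 ≈ 0.05117.

5.12%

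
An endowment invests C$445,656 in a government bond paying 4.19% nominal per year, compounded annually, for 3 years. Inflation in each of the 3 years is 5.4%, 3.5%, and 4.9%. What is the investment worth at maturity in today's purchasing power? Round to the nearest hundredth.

C$440,475.16

Nominal value at maturity: C$445,656 × (1 + 4.19%)^3 ≈ C$504,054.94.
Price-level factor over 3 years: 1.054 × 1.035 × 1.049 = 1.14434361.
The maturity value deflated by that factor is the answer in today's purchasing power.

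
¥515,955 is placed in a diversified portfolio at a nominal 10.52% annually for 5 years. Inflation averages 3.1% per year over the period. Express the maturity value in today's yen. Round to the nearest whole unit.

Nominal value at maturity: ¥515,955 × (1 + 10.52%)^5 ≈ ¥850,778.
Price-level factor over 5 years: (1 + 3.1%)^5 ≈ 1.1649125562.
The maturity value deflated by that factor is the answer in today's purchasing power.

¥730,336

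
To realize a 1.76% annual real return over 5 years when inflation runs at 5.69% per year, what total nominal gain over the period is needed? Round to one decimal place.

Required annual nominal rate: (1+1.76%)(1+5.69%) − 1 = 7.550144%.
Cumulative over 5 years: (1 + 0.07550144)^5 − 1 ≈ 0.43898.

43.9%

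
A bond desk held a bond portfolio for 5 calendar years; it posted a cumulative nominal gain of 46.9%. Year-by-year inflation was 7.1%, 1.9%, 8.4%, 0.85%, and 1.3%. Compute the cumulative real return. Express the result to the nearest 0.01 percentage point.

21.55%

Cumulative inflation factor: 1.071 × 1.019 × 1.084 × 1.0085 × 1.013 ≈ 1.20859.
Nominal growth factor: 1.46900. Real growth factor = 1.46900 / 1.20859 ≈ 1.21547.
Total real return ≈ 21.5468%.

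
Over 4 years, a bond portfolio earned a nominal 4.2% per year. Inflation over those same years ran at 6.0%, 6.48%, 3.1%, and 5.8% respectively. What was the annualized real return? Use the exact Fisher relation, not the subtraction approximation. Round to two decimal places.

-1.08%

Cumulative inflation factor: 1.060 × 1.0648 × 1.031 × 1.058 ≈ 1.23117.
Nominal growth factor: 1.17888. Real growth factor = 1.17888 / 1.23117 ≈ 0.95753.
Annualized: 0.95753^(1/4) − 1 ≈ -0.01079.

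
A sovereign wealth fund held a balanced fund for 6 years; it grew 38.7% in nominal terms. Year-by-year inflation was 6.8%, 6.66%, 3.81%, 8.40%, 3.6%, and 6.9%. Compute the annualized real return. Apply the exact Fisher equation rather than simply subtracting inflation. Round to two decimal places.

Cumulative inflation factor: 1.068 × 1.0666 × 1.0381 × 1.0840 × 1.036 × 1.069 ≈ 1.41964.
Nominal growth factor: 1.38700. Real growth factor = 1.38700 / 1.41964 ≈ 0.97701.
Annualized: 0.97701^(1/6) − 1 ≈ -0.00387.

-0.39%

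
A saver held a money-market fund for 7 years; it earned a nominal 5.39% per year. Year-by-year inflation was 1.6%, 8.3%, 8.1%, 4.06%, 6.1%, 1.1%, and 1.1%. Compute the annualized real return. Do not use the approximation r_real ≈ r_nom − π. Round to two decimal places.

Cumulative inflation factor: 1.016 × 1.083 × 1.081 × 1.0406 × 1.061 × 1.011 × 1.011 ≈ 1.34230.
Nominal growth factor: 1.44410. Real growth factor = 1.44410 / 1.34230 ≈ 1.07584.
Annualized: 1.07584^(1/7) − 1 ≈ 0.01050.

1.05%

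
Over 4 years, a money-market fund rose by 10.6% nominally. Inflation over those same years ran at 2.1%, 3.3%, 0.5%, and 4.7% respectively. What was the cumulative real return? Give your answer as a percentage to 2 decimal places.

Cumulative inflation factor: 1.021 × 1.033 × 1.005 × 1.047 ≈ 1.10978.
Nominal growth factor: 1.10600. Real growth factor = 1.10600 / 1.10978 ≈ 0.99659.
Total real return ≈ -0.3410%.

-0.34%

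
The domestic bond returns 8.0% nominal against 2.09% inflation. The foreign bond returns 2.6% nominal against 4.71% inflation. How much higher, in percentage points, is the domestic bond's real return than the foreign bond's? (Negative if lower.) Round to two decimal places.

7.80

The domestic bond real return: 1.080/1.0209 − 1 = 5.789%.
The foreign bond real return: 1.026/1.0471 − 1 = -2.015%.
Difference: 5.789 − (-2.015) = 7.804 pp.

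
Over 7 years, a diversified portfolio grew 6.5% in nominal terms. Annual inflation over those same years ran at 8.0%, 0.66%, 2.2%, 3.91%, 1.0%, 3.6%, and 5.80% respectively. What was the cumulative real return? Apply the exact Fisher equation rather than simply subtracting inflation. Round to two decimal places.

Cumulative inflation factor: 1.080 × 1.0066 × 1.022 × 1.0391 × 1.010 × 1.036 × 1.0580 ≈ 1.27807.
Nominal growth factor: 1.06500. Real growth factor = 1.06500 / 1.27807 ≈ 0.83329.
Total real return ≈ -16.6714%.

-16.67%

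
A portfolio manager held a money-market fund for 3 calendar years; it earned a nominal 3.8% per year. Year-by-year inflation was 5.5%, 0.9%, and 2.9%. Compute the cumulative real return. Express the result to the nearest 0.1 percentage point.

Cumulative inflation factor: 1.055 × 1.009 × 1.029 ≈ 1.09537.
Nominal growth factor: 1.11839. Real growth factor = 1.11839 / 1.09537 ≈ 1.02102.
Total real return ≈ 2.1017%.

2.1%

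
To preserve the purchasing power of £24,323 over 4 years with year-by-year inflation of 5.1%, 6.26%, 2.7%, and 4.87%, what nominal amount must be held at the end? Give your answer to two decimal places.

Cumulative price-level factor: 1.051 × 1.0626 × 1.027 × 1.0487 ≈ 1.2028022704.
The nominal amount required is £24,323 scaled up by that factor.

£29,255.76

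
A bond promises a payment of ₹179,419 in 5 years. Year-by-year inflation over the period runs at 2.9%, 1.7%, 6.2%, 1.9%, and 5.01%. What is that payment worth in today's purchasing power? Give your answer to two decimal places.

Price-level factor over 5 years: 1.029 × 1.017 × 1.062 × 1.019 × 1.0501 ≈ 1.1892295360.
Purchasing power today: ₹179,419 divided by that factor.

₹150,869.95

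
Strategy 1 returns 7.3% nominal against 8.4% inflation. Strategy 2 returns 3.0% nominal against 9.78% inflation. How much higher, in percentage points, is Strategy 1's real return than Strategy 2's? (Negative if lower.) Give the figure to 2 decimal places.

Strategy 1 real return: 1.073/1.084 − 1 = -1.015%.
Strategy 2 real return: 1.030/1.0978 − 1 = -6.176%.
Difference: -1.015 − (-6.176) = 5.161 pp.

5.16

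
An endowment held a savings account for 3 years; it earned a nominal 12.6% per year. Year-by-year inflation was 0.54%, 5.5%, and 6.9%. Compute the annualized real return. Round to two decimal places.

7.98%

Cumulative inflation factor: 1.0054 × 1.055 × 1.069 ≈ 1.13389.
Nominal growth factor: 1.42763. Real growth factor = 1.42763 / 1.13389 ≈ 1.25906.
Annualized: 1.25906^(1/3) − 1 ≈ 0.07981.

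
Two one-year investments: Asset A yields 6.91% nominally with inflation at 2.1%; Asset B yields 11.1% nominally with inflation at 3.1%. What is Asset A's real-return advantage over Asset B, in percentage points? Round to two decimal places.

-3.05

Asset A real return: 1.0691/1.021 − 1 = 4.711%.
Asset B real return: 1.111/1.031 − 1 = 7.759%.
Difference: 4.711 − 7.759 = -3.048 pp.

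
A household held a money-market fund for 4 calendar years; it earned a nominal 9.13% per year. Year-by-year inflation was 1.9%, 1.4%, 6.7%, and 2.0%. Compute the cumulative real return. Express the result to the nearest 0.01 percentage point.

Cumulative inflation factor: 1.019 × 1.014 × 1.067 × 1.020 ≈ 1.12454.
Nominal growth factor: 1.41833. Real growth factor = 1.41833 / 1.12454 ≈ 1.26125.
Total real return ≈ 26.1246%.

26.12%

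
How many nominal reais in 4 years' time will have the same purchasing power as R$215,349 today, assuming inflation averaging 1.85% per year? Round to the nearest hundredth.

R$231,732.52

Cumulative price-level factor: (1+1.85%)^4 ≈ 1.0760789436.
Multiplying R$215,349 by the price-level factor gives the future nominal sum.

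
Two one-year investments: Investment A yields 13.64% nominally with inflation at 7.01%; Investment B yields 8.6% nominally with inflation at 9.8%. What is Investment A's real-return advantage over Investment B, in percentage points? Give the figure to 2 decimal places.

7.29

Investment A real return: 1.1364/1.0701 − 1 = 6.196%.
Investment B real return: 1.086/1.098 − 1 = -1.093%.
Difference: 6.196 − (-1.093) = 7.289 pp.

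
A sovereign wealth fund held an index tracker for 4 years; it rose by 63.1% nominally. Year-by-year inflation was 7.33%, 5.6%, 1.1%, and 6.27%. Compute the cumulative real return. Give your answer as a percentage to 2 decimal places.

33.94%

Cumulative inflation factor: 1.0733 × 1.056 × 1.011 × 1.0627 ≈ 1.21772.
Nominal growth factor: 1.63100. Real growth factor = 1.63100 / 1.21772 ≈ 1.33939.
Total real return ≈ 33.9390%.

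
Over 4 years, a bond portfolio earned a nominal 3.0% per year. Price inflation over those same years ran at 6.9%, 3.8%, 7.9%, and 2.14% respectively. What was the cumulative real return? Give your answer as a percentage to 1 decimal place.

-8.0%

Cumulative inflation factor: 1.069 × 1.038 × 1.079 × 1.0214 ≈ 1.22290.
Nominal growth factor: 1.12551. Real growth factor = 1.12551 / 1.22290 ≈ 0.92036.
Total real return ≈ -7.9643%.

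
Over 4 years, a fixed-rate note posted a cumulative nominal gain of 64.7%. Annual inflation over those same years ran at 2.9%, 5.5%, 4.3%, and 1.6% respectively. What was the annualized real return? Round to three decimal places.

9.386%

Cumulative inflation factor: 1.029 × 1.055 × 1.043 × 1.016 ≈ 1.15039.
Nominal growth factor: 1.64700. Real growth factor = 1.64700 / 1.15039 ≈ 1.43169.
Annualized: 1.43169^(1/4) − 1 ≈ 0.09386.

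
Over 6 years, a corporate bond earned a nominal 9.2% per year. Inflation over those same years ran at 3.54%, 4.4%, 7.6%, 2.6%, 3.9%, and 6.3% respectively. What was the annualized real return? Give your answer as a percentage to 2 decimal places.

4.29%

Cumulative inflation factor: 1.0354 × 1.044 × 1.076 × 1.026 × 1.039 × 1.063 ≈ 1.31801.
Nominal growth factor: 1.69565. Real growth factor = 1.69565 / 1.31801 ≈ 1.28653.
Annualized: 1.28653^(1/6) − 1 ≈ 0.04289.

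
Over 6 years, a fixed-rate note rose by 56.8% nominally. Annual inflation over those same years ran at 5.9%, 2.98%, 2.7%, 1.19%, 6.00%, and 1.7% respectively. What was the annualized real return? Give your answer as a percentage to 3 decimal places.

Cumulative inflation factor: 1.059 × 1.0298 × 1.027 × 1.0119 × 1.0600 × 1.017 ≈ 1.22175.
Nominal growth factor: 1.56800. Real growth factor = 1.56800 / 1.22175 ≈ 1.28340.
Annualized: 1.28340^(1/6) − 1 ≈ 0.04246.

4.246%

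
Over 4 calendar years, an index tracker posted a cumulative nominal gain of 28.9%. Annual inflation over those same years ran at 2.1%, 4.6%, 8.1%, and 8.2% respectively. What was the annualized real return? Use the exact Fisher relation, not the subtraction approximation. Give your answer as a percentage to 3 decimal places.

Cumulative inflation factor: 1.021 × 1.046 × 1.081 × 1.082 ≈ 1.24914.
Nominal growth factor: 1.28900. Real growth factor = 1.28900 / 1.24914 ≈ 1.03191.
Annualized: 1.03191^(1/4) − 1 ≈ 0.00788.

0.788%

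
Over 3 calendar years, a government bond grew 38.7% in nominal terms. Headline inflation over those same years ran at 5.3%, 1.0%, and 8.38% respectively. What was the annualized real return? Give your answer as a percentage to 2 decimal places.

6.36%

Cumulative inflation factor: 1.053 × 1.010 × 1.0838 ≈ 1.15265.
Nominal growth factor: 1.38700. Real growth factor = 1.38700 / 1.15265 ≈ 1.20331.
Annualized: 1.20331^(1/3) − 1 ≈ 0.06363.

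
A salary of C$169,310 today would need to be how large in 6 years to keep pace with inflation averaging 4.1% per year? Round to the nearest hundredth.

Cumulative price-level factor: (1+4.1%)^6 ≈ 1.2726365063.
Multiplying C$169,310 by the price-level factor gives the future nominal sum.

C$215,470.09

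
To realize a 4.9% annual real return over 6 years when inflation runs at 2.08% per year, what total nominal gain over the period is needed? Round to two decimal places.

50.76%

Required annual nominal rate: (1+4.9%)(1+2.08%) − 1 = 7.08192%.
Cumulative over 6 years: (1 + 0.0708192)^6 − 1 ≈ 0.50764.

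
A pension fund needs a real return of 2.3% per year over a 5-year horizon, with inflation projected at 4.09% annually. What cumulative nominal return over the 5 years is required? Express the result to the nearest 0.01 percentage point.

Required annual nominal rate: (1+2.3%)(1+4.09%) − 1 = 6.48407%.
Cumulative over 5 years: (1 + 0.0648407)^5 − 1 ≈ 0.36906.

36.91%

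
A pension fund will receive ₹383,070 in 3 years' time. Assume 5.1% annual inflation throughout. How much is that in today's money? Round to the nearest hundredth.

Price-level factor over 3 years: (1 + 5.1%)^3 = 1.160935651.
Purchasing power today: ₹383,070 divided by that factor.

₹329,966.61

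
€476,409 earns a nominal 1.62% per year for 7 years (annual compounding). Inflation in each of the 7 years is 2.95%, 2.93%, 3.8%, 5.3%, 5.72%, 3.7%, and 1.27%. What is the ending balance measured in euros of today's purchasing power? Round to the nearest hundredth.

Nominal value at maturity: €476,409 × (1 + 1.62%)^7 ≈ €533,131.44.
Price-level factor over 7 years: 1.0295 × 1.0293 × 1.038 × 1.053 × 1.0572 × 1.037 × 1.0127 ≈ 1.2859105791.
The maturity value deflated by that factor is the answer in today's purchasing power.

€414,594.49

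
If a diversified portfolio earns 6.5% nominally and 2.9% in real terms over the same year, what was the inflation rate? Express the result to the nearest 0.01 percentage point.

From (1+r_nom) = (1+r_real)(1+π), we get 1+π = (1 + 6.5%)/(1 + 2.9%) = 1.065/1.029 ≈ 1.03499.
So π ≈ 3.4985%.

3.50%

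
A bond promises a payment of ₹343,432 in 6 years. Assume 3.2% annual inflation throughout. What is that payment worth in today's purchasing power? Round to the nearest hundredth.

Price-level factor over 6 years: (1 + 3.2%)^6 ≈ 1.2080312910.
Purchasing power today: ₹343,432 divided by that factor.

₹284,290.65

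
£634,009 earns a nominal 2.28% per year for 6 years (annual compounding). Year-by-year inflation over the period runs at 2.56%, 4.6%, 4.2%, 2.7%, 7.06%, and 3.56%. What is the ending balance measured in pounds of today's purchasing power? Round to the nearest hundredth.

£570,259.59

Nominal value at maturity: £634,009 × (1 + 2.28%)^6 ≈ £725,838.06.
Price-level factor over 6 years: 1.0256 × 1.046 × 1.042 × 1.027 × 1.0706 × 1.0356 ≈ 1.2728204374.
The maturity value deflated by that factor is the answer in today's purchasing power.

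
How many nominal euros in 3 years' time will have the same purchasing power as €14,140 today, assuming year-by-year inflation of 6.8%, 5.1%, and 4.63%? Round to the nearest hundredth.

€16,606.56

Cumulative price-level factor: 1.068 × 1.051 × 1.0463 = 1.1744382684.
Multiplying €14,140 by the price-level factor gives the future nominal sum.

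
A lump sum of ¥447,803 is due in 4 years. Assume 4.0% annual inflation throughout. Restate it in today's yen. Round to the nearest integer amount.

¥382,784

Price-level factor over 4 years: (1 + 4.0%)^4 = 1.16985856.
Purchasing power today: ¥447,803 divided by that factor.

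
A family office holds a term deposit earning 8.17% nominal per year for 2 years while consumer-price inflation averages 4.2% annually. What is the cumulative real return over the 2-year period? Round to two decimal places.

The annual real rate is (1+8.17%)/(1+4.2%) − 1 = 3.8100%.
Compounded over 2 years: (1 + 0.038100)^2 − 1 ≈ 0.07765.

7.77%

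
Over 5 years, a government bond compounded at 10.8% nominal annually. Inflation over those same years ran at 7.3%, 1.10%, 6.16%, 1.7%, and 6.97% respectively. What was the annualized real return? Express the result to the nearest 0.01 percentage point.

Cumulative inflation factor: 1.073 × 1.0110 × 1.0616 × 1.017 × 1.0697 ≈ 1.25284.
Nominal growth factor: 1.66993. Real growth factor = 1.66993 / 1.25284 ≈ 1.33292.
Annualized: 1.33292^(1/5) − 1 ≈ 0.05916.

5.92%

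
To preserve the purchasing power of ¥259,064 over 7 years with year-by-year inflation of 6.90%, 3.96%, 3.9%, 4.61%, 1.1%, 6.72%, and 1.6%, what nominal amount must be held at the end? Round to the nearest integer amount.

¥343,029

Cumulative price-level factor: 1.0690 × 1.0396 × 1.039 × 1.0461 × 1.011 × 1.0672 × 1.016 ≈ 1.3241079887.
The nominal amount required is ¥259,064 scaled up by that factor.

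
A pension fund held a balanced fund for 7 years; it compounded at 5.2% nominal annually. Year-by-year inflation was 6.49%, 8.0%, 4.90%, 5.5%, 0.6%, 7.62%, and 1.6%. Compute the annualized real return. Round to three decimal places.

Cumulative inflation factor: 1.0649 × 1.080 × 1.0490 × 1.055 × 1.006 × 1.0762 × 1.016 ≈ 1.40006.
Nominal growth factor: 1.42597. Real growth factor = 1.42597 / 1.40006 ≈ 1.01851.
Annualized: 1.01851^(1/7) − 1 ≈ 0.00262.

0.262%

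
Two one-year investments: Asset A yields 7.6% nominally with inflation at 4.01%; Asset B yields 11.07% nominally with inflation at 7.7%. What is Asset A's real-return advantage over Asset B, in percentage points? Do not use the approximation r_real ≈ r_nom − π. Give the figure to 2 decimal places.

0.32

Asset A real return: 1.076/1.0401 − 1 = 3.452%.
Asset B real return: 1.1107/1.077 − 1 = 3.129%.
Difference: 3.452 − 3.129 = 0.323 pp.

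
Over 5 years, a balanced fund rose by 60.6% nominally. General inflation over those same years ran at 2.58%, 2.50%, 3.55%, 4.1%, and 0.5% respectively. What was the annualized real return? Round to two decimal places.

Cumulative inflation factor: 1.0258 × 1.0250 × 1.0355 × 1.041 × 1.005 ≈ 1.13908.
Nominal growth factor: 1.60600. Real growth factor = 1.60600 / 1.13908 ≈ 1.40991.
Annualized: 1.40991^(1/5) − 1 ≈ 0.07112.

7.11%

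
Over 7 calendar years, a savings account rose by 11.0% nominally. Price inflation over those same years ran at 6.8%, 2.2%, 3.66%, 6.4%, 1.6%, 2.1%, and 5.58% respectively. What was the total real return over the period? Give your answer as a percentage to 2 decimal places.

Cumulative inflation factor: 1.068 × 1.022 × 1.0366 × 1.064 × 1.016 × 1.021 × 1.0558 ≈ 1.31849.
Nominal growth factor: 1.11000. Real growth factor = 1.11000 / 1.31849 ≈ 0.84187.
Total real return ≈ -15.8126%.

-15.81%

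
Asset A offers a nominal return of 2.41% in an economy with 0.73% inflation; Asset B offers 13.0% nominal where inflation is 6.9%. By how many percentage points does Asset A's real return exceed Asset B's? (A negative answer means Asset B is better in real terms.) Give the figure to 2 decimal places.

-4.04

Asset A real return: 1.0241/1.0073 − 1 = 1.668%.
Asset B real return: 1.130/1.069 − 1 = 5.706%.
Difference: 1.668 − 5.706 = -4.038 pp.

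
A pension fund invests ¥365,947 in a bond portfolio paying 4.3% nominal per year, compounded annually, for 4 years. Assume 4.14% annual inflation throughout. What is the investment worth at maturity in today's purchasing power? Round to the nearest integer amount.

¥368,201

Nominal value at maturity: ¥365,947 × (1 + 4.3%)^4 ≈ ¥433,067.
Price-level factor over 4 years: (1 + 4.14%)^4 ≈ 1.1761705294.
The maturity value deflated by that factor is the answer in today's purchasing power.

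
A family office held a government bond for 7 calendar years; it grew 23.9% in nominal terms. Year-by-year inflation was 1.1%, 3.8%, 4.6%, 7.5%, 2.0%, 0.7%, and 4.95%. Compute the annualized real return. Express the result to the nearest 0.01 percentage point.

Cumulative inflation factor: 1.011 × 1.038 × 1.046 × 1.075 × 1.020 × 1.007 × 1.0495 ≈ 1.27204.
Nominal growth factor: 1.23900. Real growth factor = 1.23900 / 1.27204 ≈ 0.97403.
Annualized: 0.97403^(1/7) − 1 ≈ -0.00375.

-0.38%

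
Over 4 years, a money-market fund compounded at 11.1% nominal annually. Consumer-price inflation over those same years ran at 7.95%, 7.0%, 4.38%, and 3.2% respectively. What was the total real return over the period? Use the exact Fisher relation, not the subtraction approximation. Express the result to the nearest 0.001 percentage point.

Cumulative inflation factor: 1.0795 × 1.070 × 1.0438 × 1.032 ≈ 1.24424.
Nominal growth factor: 1.52355. Real growth factor = 1.52355 / 1.24424 ≈ 1.22448.
Total real return ≈ 22.4483%.

22.448%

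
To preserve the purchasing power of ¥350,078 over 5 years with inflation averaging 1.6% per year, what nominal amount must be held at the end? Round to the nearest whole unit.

¥378,995

Cumulative price-level factor: (1+1.6%)^5 ≈ 1.0826012887.
The nominal amount required is ¥350,078 scaled up by that factor.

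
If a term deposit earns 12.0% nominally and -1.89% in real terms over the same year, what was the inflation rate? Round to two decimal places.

From (1+r_nom) = (1+r_real)(1+π), we get 1+π = (1 + 12.0%)/(1 − 1.89%) = 1.120/0.9811 ≈ 1.14158.
So π ≈ 14.1576%.

14.16%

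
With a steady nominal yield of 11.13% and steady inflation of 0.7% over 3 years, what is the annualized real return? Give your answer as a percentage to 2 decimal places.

10.36%

With constant rates the annual real return is the same each year: (1+11.13%)/(1+0.7%) − 1 = 0.10357.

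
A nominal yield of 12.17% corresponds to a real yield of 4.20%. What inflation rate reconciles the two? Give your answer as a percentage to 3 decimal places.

From (1+r_nom) = (1+r_real)(1+π), we get 1+π = (1 + 12.17%)/(1 + 4.20%) = 1.1217/1.0420 ≈ 1.07649.
So π ≈ 7.6488%.

7.649%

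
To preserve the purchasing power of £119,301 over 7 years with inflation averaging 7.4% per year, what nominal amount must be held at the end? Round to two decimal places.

£196,640.99

Cumulative price-level factor: (1+7.4%)^7 ≈ 1.6482761309.
Multiplying £119,301 by the price-level factor gives the future nominal sum.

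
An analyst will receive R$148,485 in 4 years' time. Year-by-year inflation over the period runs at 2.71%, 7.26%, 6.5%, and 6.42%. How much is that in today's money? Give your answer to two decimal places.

R$118,921.18

Price-level factor over 4 years: 1.0271 × 1.0726 × 1.065 × 1.0642 ≈ 1.2486001541.
Purchasing power today: R$148,485 divided by that factor.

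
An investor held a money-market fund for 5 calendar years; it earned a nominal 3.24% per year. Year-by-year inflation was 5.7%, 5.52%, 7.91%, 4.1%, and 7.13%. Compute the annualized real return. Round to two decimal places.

-2.66%

Cumulative inflation factor: 1.057 × 1.0552 × 1.0791 × 1.041 × 1.0713 ≈ 1.34225.
Nominal growth factor: 1.17284. Real growth factor = 1.17284 / 1.34225 ≈ 0.87379.
Annualized: 0.87379^(1/5) − 1 ≈ -0.02662.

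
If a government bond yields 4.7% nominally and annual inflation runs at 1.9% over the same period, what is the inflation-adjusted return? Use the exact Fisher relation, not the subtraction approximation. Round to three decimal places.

2.748%

Real return via the Fisher equation: (1 + 4.7%)/(1 + 1.9%) − 1 = 1.047/1.019 − 1 ≈ 0.02748.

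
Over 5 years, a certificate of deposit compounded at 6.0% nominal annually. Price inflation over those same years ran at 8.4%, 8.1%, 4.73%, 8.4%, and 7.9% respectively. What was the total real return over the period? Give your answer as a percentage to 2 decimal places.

Cumulative inflation factor: 1.084 × 1.081 × 1.0473 × 1.084 × 1.079 ≈ 1.43541.
Nominal growth factor: 1.33823. Real growth factor = 1.33823 / 1.43541 ≈ 0.93229.
Total real return ≈ -6.7707%.

-6.77%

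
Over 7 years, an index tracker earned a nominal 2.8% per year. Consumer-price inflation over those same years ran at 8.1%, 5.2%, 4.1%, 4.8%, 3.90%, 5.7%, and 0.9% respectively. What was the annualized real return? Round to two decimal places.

Cumulative inflation factor: 1.081 × 1.052 × 1.041 × 1.048 × 1.0390 × 1.057 × 1.009 ≈ 1.37479.
Nominal growth factor: 1.21325. Real growth factor = 1.21325 / 1.37479 ≈ 0.88250.
Annualized: 0.88250^(1/7) − 1 ≈ -0.01770.

-1.77%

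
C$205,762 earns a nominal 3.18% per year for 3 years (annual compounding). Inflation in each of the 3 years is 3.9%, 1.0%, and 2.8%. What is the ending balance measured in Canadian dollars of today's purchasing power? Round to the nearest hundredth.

C$209,518.18

Nominal value at maturity: C$205,762 × (1 + 3.18%)^3 ≈ C$226,022.54.
Price-level factor over 3 years: 1.039 × 1.010 × 1.028 = 1.07877292.
The maturity value deflated by that factor is the answer in today's purchasing power.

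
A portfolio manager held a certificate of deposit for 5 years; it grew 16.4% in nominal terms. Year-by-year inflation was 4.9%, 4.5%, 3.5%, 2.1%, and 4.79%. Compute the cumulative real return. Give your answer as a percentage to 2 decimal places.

Cumulative inflation factor: 1.049 × 1.045 × 1.035 × 1.021 × 1.0479 ≈ 1.21389.
Nominal growth factor: 1.16400. Real growth factor = 1.16400 / 1.21389 ≈ 0.95890.
Total real return ≈ -4.1096%.

-4.11%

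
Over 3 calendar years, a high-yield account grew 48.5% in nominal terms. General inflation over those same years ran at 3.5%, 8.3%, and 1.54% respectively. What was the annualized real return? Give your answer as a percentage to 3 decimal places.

9.271%

Cumulative inflation factor: 1.035 × 1.083 × 1.0154 ≈ 1.13817.
Nominal growth factor: 1.48500. Real growth factor = 1.48500 / 1.13817 ≈ 1.30473.
Annualized: 1.30473^(1/3) − 1 ≈ 0.09271.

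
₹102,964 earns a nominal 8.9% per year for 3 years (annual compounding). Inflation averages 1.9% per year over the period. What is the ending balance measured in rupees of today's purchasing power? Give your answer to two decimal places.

Nominal value at maturity: ₹102,964 × (1 + 8.9%)^3 ≈ ₹132,974.71.
Price-level factor over 3 years: (1 + 1.9%)^3 = 1.058089859.
Dividing the nominal maturity value by the price-level factor gives the value in today's money.

₹125,674.31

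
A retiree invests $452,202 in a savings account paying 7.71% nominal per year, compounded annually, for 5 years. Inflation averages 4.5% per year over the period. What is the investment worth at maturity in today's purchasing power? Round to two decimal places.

Nominal value at maturity: $452,202 × (1 + 7.71%)^5 ≈ $655,560.24.
Price-level factor over 5 years: (1 + 4.5%)^5 ≈ 1.2461819377.
Dividing the nominal maturity value by the price-level factor gives the value in today's money.

$526,055.00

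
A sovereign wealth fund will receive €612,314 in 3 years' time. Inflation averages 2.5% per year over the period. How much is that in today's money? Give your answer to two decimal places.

€568,594.42

Price-level factor over 3 years: (1 + 2.5%)^3 = 1.076890625.
Purchasing power today: €612,314 divided by that factor.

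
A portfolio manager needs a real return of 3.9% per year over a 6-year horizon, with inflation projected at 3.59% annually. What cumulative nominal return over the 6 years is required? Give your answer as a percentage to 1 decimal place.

Required annual nominal rate: (1+3.9%)(1+3.59%) − 1 = 7.63001%.
Cumulative over 6 years: (1 + 0.0763001)^6 − 1 ≈ 0.55453.

55.5%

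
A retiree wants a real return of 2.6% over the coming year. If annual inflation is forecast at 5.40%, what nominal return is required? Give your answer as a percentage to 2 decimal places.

8.14%

By the Fisher equation, 1 + r_nom = (1 + 2.6%)(1 + 5.40%) = 1.026 × 1.0540 = 1.081404.
So r_nom = 8.1404%.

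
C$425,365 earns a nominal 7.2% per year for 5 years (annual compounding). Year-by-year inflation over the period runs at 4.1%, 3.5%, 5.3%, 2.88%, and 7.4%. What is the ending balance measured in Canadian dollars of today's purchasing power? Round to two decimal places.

Nominal value at maturity: C$425,365 × (1 + 7.2%)^5 ≈ C$602,192.97.
Price-level factor over 5 years: 1.041 × 1.035 × 1.053 × 1.0288 × 1.074 ≈ 1.2535875995.
The maturity value deflated by that factor is the answer in today's purchasing power.

C$480,375.66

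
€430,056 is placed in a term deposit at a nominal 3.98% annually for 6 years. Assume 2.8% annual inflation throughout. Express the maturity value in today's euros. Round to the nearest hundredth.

Nominal value at maturity: €430,056 × (1 + 3.98%)^6 ≈ €543,530.46.
Price-level factor over 6 years: (1 + 2.8%)^6 ≈ 1.1802083636.
The maturity value deflated by that factor is the answer in today's purchasing power.

€460,537.71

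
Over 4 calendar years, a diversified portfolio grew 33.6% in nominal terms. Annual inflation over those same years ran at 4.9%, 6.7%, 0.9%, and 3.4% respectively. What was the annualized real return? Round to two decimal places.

3.42%

Cumulative inflation factor: 1.049 × 1.067 × 1.009 × 1.034 ≈ 1.16775.
Nominal growth factor: 1.33600. Real growth factor = 1.33600 / 1.16775 ≈ 1.14408.
Annualized: 1.14408^(1/4) − 1 ≈ 0.03422.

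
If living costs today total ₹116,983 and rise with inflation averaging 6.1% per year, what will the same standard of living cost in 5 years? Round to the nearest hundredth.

Cumulative price-level factor: (1+6.1%)^5 ≈ 1.3445498838.
Multiplying ₹116,983 by the price-level factor gives the future nominal sum.

₹157,289.48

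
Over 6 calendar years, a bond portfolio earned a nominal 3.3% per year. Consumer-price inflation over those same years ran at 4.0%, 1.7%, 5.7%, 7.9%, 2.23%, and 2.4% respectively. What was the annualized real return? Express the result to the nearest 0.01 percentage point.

Cumulative inflation factor: 1.040 × 1.017 × 1.057 × 1.079 × 1.0223 × 1.024 ≈ 1.26278.
Nominal growth factor: 1.21507. Real growth factor = 1.21507 / 1.26278 ≈ 0.96222.
Annualized: 0.96222^(1/6) − 1 ≈ -0.00640.

-0.64%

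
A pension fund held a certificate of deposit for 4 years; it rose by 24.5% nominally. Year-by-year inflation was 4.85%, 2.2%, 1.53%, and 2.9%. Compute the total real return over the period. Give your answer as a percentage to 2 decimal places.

11.21%

Cumulative inflation factor: 1.0485 × 1.022 × 1.0153 × 1.029 ≈ 1.11951.
Nominal growth factor: 1.24500. Real growth factor = 1.24500 / 1.11951 ≈ 1.11209.
Total real return ≈ 11.2091%.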